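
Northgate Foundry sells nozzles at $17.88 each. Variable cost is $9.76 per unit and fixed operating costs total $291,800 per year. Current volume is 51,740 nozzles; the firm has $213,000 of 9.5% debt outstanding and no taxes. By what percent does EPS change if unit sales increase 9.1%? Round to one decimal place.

Total contribution margin = 51,740 × $8.12 = $420,128.80.
Operating income = contribution − fixed costs = $420,128.80 − $291,800 = $128,328.80.
After interest of $20,235.00, pre-tax earnings = $108,093.80.
DCL = total CM / (EBIT − I) = $420,128.80 / $108,093.80 = 3.8867.
%ΔEPS = DCL × %ΔSales = 3.8867 × +9.1% = +35.4%.

+35.4%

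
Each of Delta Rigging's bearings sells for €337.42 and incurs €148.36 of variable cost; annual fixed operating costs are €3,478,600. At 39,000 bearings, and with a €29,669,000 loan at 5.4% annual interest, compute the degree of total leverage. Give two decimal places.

At 39,000 units, contribution = 39,000 × €189.06 = €7,373,340.00.
Operating income = contribution − fixed costs = €7,373,340.00 − €3,478,600 = €3,894,740.00. Interest = €1,602,126.00, so EBIT − I = €2,292,614.00.
DCL = contribution ÷ (EBIT − I) = €7,373,340.00 ÷ €2,292,614.00 = 3.2161.

3.22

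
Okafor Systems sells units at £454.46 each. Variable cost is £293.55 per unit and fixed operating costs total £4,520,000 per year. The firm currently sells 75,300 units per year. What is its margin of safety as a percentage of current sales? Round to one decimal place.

62.7%

Unit CM = price − variable cost = £454.46 − £293.55 = £160.91. Break-even units = £4,520,000 ÷ £160.91 = 28,090.24; break-even revenue = 28,090.24 × £454.46 = £12,765,889.01.
Actual sales revenue = 75,300 × £454.46 = £34,220,838.00.
Margin of safety = (£34,220,838.00 − £12,765,889.01) ÷ £34,220,838.00 = 62.7%.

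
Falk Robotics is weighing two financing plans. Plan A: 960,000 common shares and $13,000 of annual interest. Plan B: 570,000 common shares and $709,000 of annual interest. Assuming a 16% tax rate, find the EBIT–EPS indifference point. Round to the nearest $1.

Set EPS_A = EPS_B: (EBIT − $13,000)(1 − 0.16) ÷ 960,000 = (EBIT − $709,000)(1 − 0.16) ÷ 570,000.
The (1 − t) factor cancels: (EBIT − 13,000) × 570,000 = (EBIT − 709,000) × 960,000.
Solving, EBIT = (709,000·960,000 − 13,000·570,000) / (960,000 − 570,000) = 673,230,000,000 / 390,000 = 1,726,230.77.

$1,726,231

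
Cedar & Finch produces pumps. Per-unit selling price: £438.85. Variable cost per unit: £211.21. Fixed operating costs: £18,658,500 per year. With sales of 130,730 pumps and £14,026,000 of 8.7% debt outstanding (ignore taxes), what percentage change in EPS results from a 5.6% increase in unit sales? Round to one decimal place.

Contribution at this volume is 130,730 × £227.64 = £29,759,377.20.
Subtracting fixed costs: EBIT = £29,759,377.20 − £18,658,500 = £11,100,877.20.
Interest = £1,220,262.00, so EBIT − I = £9,880,615.20.
DCL = total CM / (EBIT − I) = £29,759,377.20 / £9,880,615.20 = 3.0119.
%ΔEPS = DCL × %ΔSales = 3.0119 × +5.6% = +16.9%.

+16.9%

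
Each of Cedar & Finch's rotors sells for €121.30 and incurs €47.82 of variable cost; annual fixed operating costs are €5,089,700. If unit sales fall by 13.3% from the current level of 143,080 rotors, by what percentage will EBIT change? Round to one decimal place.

At 143,080 units, contribution = 143,080 × €73.48 = €10,513,518.40.
EBIT = €10,513,518.40 − €5,089,700 = €5,423,818.40.
DOL = contribution ÷ EBIT = €10,513,518.40 ÷ €5,423,818.40 = 1.9384.
%ΔEBIT = DOL × %ΔSales = 1.9384 × -13.3% = -25.8%.

-25.8%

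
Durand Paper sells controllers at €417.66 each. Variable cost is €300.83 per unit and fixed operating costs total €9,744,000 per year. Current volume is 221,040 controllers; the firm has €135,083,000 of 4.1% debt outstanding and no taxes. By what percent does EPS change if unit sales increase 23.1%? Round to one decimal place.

Contribution at this volume is 221,040 × €116.83 = €25,824,103.20.
Subtracting fixed costs: EBIT = €25,824,103.20 − €9,744,000 = €16,080,103.20.
After interest of €5,538,403.00, pre-tax earnings = €10,541,700.20.
Degree of combined leverage = contribution ÷ (EBIT − I) = €25,824,103.20 ÷ €10,541,700.20 = 2.4497.
%ΔEPS = DCL × %ΔSales = 2.4497 × +23.1% = +56.6%.

+56.6%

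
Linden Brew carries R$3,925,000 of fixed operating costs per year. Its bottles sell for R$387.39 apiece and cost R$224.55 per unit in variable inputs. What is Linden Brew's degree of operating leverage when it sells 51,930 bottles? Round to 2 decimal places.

Total contribution margin = 51,930 × R$162.84 = R$8,456,281.20.
EBIT = R$8,456,281.20 − R$3,925,000 = R$4,531,281.20.
DOL = contribution ÷ EBIT = R$8,456,281.20 ÷ R$4,531,281.20 = 1.8662.

1.87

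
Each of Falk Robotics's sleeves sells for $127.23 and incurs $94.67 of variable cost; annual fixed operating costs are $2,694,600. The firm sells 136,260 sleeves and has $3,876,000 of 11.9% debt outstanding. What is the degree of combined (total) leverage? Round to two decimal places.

3.46

At 136,260 units, contribution = 136,260 × $32.56 = $4,436,625.60.
Operating income = contribution − fixed costs = $4,436,625.60 − $2,694,600 = $1,742,025.60. Interest = $461,244.00.
DOL = $4,436,625.60 ÷ $1,742,025.60 = 2.5468; DFL = $1,742,025.60 ÷ $1,280,781.60 = 1.3601.
DCL = DOL × DFL = 2.5468 × 1.3601 = 3.4639.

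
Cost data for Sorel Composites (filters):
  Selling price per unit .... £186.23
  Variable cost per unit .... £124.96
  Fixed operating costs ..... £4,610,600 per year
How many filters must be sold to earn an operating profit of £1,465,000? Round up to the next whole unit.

Each unit contributes £186.23 − £124.96 = £61.27.
Required volume = (fixed costs + target profit) ÷ CM = (£4,610,600 + £1,465,000) ÷ £61.27 = 99,161.09, so 99,162 filters.

99,162 filters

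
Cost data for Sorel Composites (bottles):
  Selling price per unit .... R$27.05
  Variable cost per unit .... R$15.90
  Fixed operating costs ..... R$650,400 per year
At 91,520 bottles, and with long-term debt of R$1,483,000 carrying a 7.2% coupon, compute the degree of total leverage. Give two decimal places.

Total contribution margin = 91,520 × R$11.15 = R$1,020,448.00.
EBIT = R$1,020,448.00 − R$650,400 = R$370,048.00. Interest = R$106,776.00.
DOL = R$1,020,448.00 ÷ R$370,048.00 = 2.7576; DFL = R$370,048.00 ÷ R$263,272.00 = 1.4056.
DCL = DOL × DFL = 2.7576 × 1.4056 = 3.8761.

3.88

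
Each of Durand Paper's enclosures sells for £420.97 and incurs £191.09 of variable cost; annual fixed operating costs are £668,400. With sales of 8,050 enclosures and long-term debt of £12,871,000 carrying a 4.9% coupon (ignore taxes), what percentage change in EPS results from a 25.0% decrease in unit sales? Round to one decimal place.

Total contribution margin = 8,050 × £229.88 = £1,850,534.00.
Operating income = contribution − fixed costs = £1,850,534.00 − £668,400 = £1,182,134.00.
Interest = £630,679.00, so EBIT − I = £551,455.00.
DCL = total CM / (EBIT − I) = £1,850,534.00 / £551,455.00 = 3.3557.
EPS therefore changes by 3.3557 × (-25.0%) = -83.9%.

-83.9%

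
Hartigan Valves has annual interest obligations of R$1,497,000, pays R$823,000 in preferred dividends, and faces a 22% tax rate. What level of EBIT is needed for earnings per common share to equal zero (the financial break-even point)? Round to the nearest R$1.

Grossing the preferred dividend up to pre-tax terms: R$823,000 / (1 − 0.22) = R$1,055,128.21.
Financial break-even EBIT = interest + D_p ÷ (1 − t) = R$1,497,000 + R$1,055,128.21 = R$2,552,128.21.

R$2,552,128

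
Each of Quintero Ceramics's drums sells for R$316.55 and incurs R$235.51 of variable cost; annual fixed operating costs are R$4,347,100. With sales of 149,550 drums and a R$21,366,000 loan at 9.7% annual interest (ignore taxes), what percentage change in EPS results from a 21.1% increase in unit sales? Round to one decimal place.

At 149,550 units, contribution = 149,550 × R$81.04 = R$12,119,532.00.
Operating income = contribution − fixed costs = R$12,119,532.00 − R$4,347,100 = R$7,772,432.00.
After interest of R$2,072,502.00, pre-tax earnings = R$5,699,930.00.
DCL = total CM / (EBIT − I) = R$12,119,532.00 / R$5,699,930.00 = 2.1263.
%ΔEPS = DCL × %ΔSales = 2.1263 × +21.1% = +44.9%.

+44.9%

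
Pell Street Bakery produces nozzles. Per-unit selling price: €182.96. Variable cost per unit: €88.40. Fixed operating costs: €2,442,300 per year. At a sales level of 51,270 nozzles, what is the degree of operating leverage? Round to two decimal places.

2.02

Contribution at this volume is 51,270 × €94.56 = €4,848,091.20.
EBIT = €4,848,091.20 − €2,442,300 = €2,405,791.20.
So DOL = total CM / EBIT = €4,848,091.20 / €2,405,791.20 = 2.0152.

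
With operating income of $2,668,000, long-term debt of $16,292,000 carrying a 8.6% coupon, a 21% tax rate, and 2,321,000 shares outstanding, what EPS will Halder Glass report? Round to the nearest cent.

Pre-tax income = $2,668,000 − $1,401,112.00 = $1,266,888.00.
Net income = $1,266,888.00 × (1 − 0.21) = $1,000,841.52.
EPS = $1,000,841.52 ÷ 2,321,000 = $0.43.

$0.43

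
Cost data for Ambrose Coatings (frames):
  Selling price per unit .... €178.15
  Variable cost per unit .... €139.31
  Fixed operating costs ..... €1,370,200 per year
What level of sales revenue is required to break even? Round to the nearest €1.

CM per unit = €178.15 − €139.31 = €38.84; CM ratio = €38.84 / €178.15 = 0.2180.
Break-even revenue = fixed costs × price ÷ CM = €1,370,200 × €178.15 ÷ €38.84 = €6,284,787.

€6,284,787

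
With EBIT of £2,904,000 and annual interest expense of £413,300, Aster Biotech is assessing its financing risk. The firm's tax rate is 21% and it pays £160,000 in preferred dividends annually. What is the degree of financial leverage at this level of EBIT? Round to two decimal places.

1.27

Annual interest charges come to £413,300.00.
Preferred dividends grossed up pre-tax: £160,000 / (1 − 0.21) = £202,531.65.
DFL = EBIT ÷ [EBIT − I − D_p/(1−t)] = £2,904,000 ÷ [£2,904,000 − £413,300.00 − £202,531.65] = £2,904,000 ÷ £2,288,168.35 = 1.2691.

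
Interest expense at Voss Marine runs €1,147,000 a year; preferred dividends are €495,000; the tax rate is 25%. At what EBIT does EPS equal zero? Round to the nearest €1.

€1,807,000

Preferred dividends are paid after tax, so their pre-tax equivalent is €495,000 ÷ (1 − 0.25) = €660,000.00.
EPS = 0 when EBIT covers interest plus the pre-tax preferred burden: €1,147,000 + €660,000.00 = €1,807,000.00.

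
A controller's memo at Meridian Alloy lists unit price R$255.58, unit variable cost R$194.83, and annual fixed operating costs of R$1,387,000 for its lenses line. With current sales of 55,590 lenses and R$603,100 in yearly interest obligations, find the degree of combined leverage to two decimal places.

2.43

Total contribution margin = 55,590 × R$60.75 = R$3,377,092.50.
EBIT = R$3,377,092.50 − R$1,387,000 = R$1,990,092.50. Interest = R$603,100.00, so EBIT − I = R$1,386,992.50.
Degree of total leverage = total CM / (EBIT − interest) = R$3,377,092.50 / R$1,386,992.50 = 2.4348.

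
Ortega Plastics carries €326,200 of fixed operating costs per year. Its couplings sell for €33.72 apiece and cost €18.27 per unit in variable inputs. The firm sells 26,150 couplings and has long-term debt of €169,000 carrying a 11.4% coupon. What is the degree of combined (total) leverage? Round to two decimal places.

Total contribution margin = 26,150 × €15.45 = €404,017.50.
EBIT = €404,017.50 − €326,200 = €77,817.50. Interest = €19,266.00, so EBIT − I = €58,551.50.
Degree of total leverage = total CM / (EBIT − interest) = €404,017.50 / €58,551.50 = 6.9002.

6.90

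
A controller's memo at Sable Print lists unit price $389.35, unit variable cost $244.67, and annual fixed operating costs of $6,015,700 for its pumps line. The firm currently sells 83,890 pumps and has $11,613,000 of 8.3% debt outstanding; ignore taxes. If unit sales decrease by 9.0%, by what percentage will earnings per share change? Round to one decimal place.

Total contribution margin = 83,890 × $144.68 = $12,137,205.20.
Subtracting fixed costs: EBIT = $12,137,205.20 − $6,015,700 = $6,121,505.20.
Interest = $963,879.00, so EBIT − I = $5,157,626.20.
DCL = total CM / (EBIT − I) = $12,137,205.20 / $5,157,626.20 = 2.3533.
EPS therefore changes by 2.3533 × (-9.0%) = -21.2%.

-21.2%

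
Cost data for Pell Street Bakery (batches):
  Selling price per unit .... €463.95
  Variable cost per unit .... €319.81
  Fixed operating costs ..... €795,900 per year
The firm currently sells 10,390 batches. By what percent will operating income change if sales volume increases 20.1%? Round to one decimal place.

Contribution at this volume is 10,390 × €144.14 = €1,497,614.60.
Subtracting fixed costs: EBIT = €1,497,614.60 − €795,900 = €701,714.60.
So DOL = total CM / EBIT = €1,497,614.60 / €701,714.60 = 2.1342.
Operating income changes by 2.1342 × +20.1% = +42.9%.

+42.9%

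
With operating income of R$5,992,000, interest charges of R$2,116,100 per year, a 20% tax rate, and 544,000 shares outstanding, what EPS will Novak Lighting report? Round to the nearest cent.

Interest = R$2,116,100.00, so EBT = R$5,992,000 − R$2,116,100.00 = R$3,875,900.00.
After tax at 20%: net income = R$3,875,900.00 × 0.80 = R$3,100,720.00.
Per share: R$3,100,720.00 / 544,000 shares = R$5.70.

R$5.70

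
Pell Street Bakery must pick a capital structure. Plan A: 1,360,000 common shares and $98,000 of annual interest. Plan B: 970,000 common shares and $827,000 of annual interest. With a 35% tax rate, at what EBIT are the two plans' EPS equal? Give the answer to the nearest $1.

$2,640,154

Set EPS_A = EPS_B: (EBIT − $98,000)(1 − 0.35) ÷ 1,360,000 = (EBIT − $827,000)(1 − 0.35) ÷ 970,000.
The (1 − t) factor cancels: (EBIT − 98,000) × 970,000 = (EBIT − 827,000) × 1,360,000.
Solving, EBIT = (827,000·1,360,000 − 98,000·970,000) / (1,360,000 − 970,000) = 1,029,660,000,000 / 390,000 = 2,640,153.85.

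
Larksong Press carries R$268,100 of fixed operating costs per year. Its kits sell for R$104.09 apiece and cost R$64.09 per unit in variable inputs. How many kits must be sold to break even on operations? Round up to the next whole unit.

Unit CM = price − variable cost = R$104.09 − R$64.09 = R$40.00.
Break-even volume = fixed costs ÷ CM per unit = R$268,100 ÷ R$40.00 = 6,702.50, so 6,703 kits.

6,703 kits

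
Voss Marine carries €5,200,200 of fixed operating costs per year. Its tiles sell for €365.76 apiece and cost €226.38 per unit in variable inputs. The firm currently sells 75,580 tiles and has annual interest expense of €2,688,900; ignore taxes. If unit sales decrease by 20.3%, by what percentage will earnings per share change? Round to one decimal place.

Total contribution margin = 75,580 × €139.38 = €10,534,340.40.
Subtracting fixed costs: EBIT = €10,534,340.40 − €5,200,200 = €5,334,140.40.
Interest = €2,688,900.00, so EBIT − I = €2,645,240.40.
DCL = total CM / (EBIT − I) = €10,534,340.40 / €2,645,240.40 = 3.9824.
%ΔEPS = DCL × %ΔSales = 3.9824 × -20.3% = -80.8%.

-80.8%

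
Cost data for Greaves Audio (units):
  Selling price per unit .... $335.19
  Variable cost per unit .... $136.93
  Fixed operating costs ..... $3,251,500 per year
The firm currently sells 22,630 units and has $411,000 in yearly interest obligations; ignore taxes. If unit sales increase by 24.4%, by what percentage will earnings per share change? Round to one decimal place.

+132.8%

At 22,630 units, contribution = 22,630 × $198.26 = $4,486,623.80.
Subtracting fixed costs: EBIT = $4,486,623.80 − $3,251,500 = $1,235,123.80.
After interest of $411,000.00, pre-tax earnings = $824,123.80.
DCL = total CM / (EBIT − I) = $4,486,623.80 / $824,123.80 = 5.4441.
%ΔEPS = DCL × %ΔSales = 5.4441 × +24.4% = +132.8%.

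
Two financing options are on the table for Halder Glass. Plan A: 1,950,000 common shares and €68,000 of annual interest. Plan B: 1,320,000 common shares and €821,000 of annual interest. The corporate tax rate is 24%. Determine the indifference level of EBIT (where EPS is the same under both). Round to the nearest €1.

€2,398,714

Set EPS_A = EPS_B: (EBIT − €68,000)(1 − 0.24) ÷ 1,950,000 = (EBIT − €821,000)(1 − 0.24) ÷ 1,320,000.
The (1 − t) factor cancels: (EBIT − 68,000) × 1,320,000 = (EBIT − 821,000) × 1,950,000.
Solving, EBIT = (821,000·1,950,000 − 68,000·1,320,000) / (1,950,000 − 1,320,000) = 1,511,190,000,000 / 630,000 = 2,398,714.29.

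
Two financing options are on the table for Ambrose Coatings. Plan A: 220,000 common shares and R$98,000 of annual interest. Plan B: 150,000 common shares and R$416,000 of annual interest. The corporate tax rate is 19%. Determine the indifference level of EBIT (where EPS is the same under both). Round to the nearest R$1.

Set EPS_A = EPS_B: (EBIT − R$98,000)(1 − 0.19) ÷ 220,000 = (EBIT − R$416,000)(1 − 0.19) ÷ 150,000.
Cancelling (1 − t) and cross-multiplying: 150,000·(EBIT − 98,000) = 220,000·(EBIT − 416,000).
EBIT × (220,000 − 150,000) = 416,000 × 220,000 − 98,000 × 150,000 = 76,820,000,000, so EBIT = 76,820,000,000 ÷ 70,000 = 1,097,428.57.

R$1,097,429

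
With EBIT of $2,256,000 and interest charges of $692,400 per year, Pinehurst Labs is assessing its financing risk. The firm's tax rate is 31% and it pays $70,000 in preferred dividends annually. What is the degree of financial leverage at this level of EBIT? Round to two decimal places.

1.54

Annual interest charges come to $692,400.00.
Pre-tax preferred-dividend burden = $70,000 ÷ (1 − 0.31) = $101,449.28.
DFL = EBIT ÷ [EBIT − I − D_p/(1−t)] = $2,256,000 ÷ [$2,256,000 − $692,400.00 − $101,449.28] = $2,256,000 ÷ $1,462,150.72 = 1.5429.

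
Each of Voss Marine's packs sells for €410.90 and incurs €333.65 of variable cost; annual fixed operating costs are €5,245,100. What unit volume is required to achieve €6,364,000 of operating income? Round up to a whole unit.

150,280 packs

Each unit contributes €410.90 − €333.65 = €77.25.
Required volume = (fixed costs + target profit) ÷ CM = (€5,245,100 + €6,364,000) ÷ €77.25 = 150,279.61, so 150,280 packs.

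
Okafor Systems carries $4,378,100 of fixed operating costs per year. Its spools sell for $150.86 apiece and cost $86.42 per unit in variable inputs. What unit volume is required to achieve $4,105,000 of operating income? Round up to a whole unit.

Contribution margin per unit = $150.86 − $86.42 = $64.44.
Required volume = (fixed costs + target profit) ÷ CM = ($4,378,100 + $4,105,000) ÷ $64.44 = 131,643.39, so 131,644 spools.

131,644 spools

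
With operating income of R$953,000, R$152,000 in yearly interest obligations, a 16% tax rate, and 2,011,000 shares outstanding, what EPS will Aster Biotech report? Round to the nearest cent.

Pre-tax income = R$953,000 − R$152,000.00 = R$801,000.00.
Net income = R$801,000.00 × (1 − 0.16) = R$672,840.00.
EPS = R$672,840.00 ÷ 2,011,000 = R$0.33.

R$0.33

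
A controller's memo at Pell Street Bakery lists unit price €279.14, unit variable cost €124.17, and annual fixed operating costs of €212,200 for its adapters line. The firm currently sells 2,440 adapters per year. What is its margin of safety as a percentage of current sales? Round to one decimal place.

Unit CM = price − variable cost = €279.14 − €124.17 = €154.97. Break-even units = €212,200 ÷ €154.97 = 1,369.30; break-even revenue = 1,369.30 × €279.14 = €382,225.64.
Current sales = 2,440 × €279.14 = €681,101.60.
Margin of safety = (€681,101.60 − €382,225.64) ÷ €681,101.60 = 43.9%.

43.9%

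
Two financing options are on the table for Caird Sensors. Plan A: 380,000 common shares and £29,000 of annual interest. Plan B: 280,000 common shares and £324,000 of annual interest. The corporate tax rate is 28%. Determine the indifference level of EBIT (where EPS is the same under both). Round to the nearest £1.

£1,150,000

At indifference, (EBIT − 29,000)(1 − t)/380,000 = (EBIT − 324,000)(1 − t)/280,000.
Cancelling (1 − t) and cross-multiplying: 280,000·(EBIT − 29,000) = 380,000·(EBIT − 324,000).
EBIT × (380,000 − 280,000) = 324,000 × 380,000 − 29,000 × 280,000 = 115,000,000,000, so EBIT = 115,000,000,000 ÷ 100,000 = 1,150,000.00.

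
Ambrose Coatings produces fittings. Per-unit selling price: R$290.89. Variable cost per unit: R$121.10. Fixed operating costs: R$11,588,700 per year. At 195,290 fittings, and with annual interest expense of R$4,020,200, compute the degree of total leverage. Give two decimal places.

1.89

Total contribution margin = 195,290 × R$169.79 = R$33,158,289.10.
Subtracting fixed costs: EBIT = R$33,158,289.10 − R$11,588,700 = R$21,569,589.10. Interest = R$4,020,200.00, so EBIT − I = R$17,549,389.10.
Degree of total leverage = total CM / (EBIT − interest) = R$33,158,289.10 / R$17,549,389.10 = 1.8894.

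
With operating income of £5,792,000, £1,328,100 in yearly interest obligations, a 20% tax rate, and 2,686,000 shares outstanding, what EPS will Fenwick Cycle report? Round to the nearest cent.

Interest = £1,328,100.00, so EBT = £5,792,000 − £1,328,100.00 = £4,463,900.00.
Net income = £4,463,900.00 × (1 − 0.20) = £3,571,120.00.
EPS = £3,571,120.00 ÷ 2,686,000 = £1.33.

£1.33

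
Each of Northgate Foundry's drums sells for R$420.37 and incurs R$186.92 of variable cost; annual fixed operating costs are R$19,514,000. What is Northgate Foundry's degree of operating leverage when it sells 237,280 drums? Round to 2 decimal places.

1.54

At 237,280 units, contribution = 237,280 × R$233.45 = R$55,393,016.00.
Subtracting fixed costs: EBIT = R$55,393,016.00 − R$19,514,000 = R$35,879,016.00.
DOL = contribution ÷ EBIT = R$55,393,016.00 ÷ R$35,879,016.00 = 1.5439.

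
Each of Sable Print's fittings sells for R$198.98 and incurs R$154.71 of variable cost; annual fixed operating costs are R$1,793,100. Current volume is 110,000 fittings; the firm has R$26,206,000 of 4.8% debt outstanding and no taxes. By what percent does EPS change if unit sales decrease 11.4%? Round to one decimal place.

-30.5%

Total contribution margin = 110,000 × R$44.27 = R$4,869,700.00.
Subtracting fixed costs: EBIT = R$4,869,700.00 − R$1,793,100 = R$3,076,600.00.
Interest = R$1,257,888.00, so EBIT − I = R$1,818,712.00.
Degree of combined leverage = contribution ÷ (EBIT − I) = R$4,869,700.00 ÷ R$1,818,712.00 = 2.6776.
EPS therefore changes by 2.6776 × (-11.4%) = -30.5%.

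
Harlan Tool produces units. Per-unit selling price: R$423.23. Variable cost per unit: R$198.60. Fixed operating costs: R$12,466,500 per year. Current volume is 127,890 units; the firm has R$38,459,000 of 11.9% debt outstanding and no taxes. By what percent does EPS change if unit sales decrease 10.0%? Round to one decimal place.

-24.6%

At 127,890 units, contribution = 127,890 × R$224.63 = R$28,727,930.70.
Subtracting fixed costs: EBIT = R$28,727,930.70 − R$12,466,500 = R$16,261,430.70.
After interest of R$4,576,621.00, pre-tax earnings = R$11,684,809.70.
Degree of combined leverage = contribution ÷ (EBIT − I) = R$28,727,930.70 ÷ R$11,684,809.70 = 2.4586.
%ΔEPS = DCL × %ΔSales = 2.4586 × -10.0% = -24.6%.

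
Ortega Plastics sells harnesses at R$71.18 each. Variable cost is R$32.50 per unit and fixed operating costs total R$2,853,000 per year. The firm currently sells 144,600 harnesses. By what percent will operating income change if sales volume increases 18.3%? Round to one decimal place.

At 144,600 units, contribution = 144,600 × R$38.68 = R$5,593,128.00.
Subtracting fixed costs: EBIT = R$5,593,128.00 − R$2,853,000 = R$2,740,128.00.
DOL = contribution ÷ EBIT = R$5,593,128.00 ÷ R$2,740,128.00 = 2.0412.
%ΔEBIT = DOL × %ΔSales = 2.0412 × +18.3% = +37.4%.

+37.4%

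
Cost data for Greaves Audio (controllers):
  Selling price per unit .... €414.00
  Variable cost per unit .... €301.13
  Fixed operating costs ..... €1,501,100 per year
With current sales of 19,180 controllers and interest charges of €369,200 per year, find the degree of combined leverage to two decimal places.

7.35

At 19,180 units, contribution = 19,180 × €112.87 = €2,164,846.60.
Subtracting fixed costs: EBIT = €2,164,846.60 − €1,501,100 = €663,746.60. Interest = €369,200.00, so EBIT − I = €294,546.60.
Degree of total leverage = total CM / (EBIT − interest) = €2,164,846.60 / €294,546.60 = 7.3498.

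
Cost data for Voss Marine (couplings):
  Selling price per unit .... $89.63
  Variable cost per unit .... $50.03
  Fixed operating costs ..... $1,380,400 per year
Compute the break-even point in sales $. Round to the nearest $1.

$3,124,375

CM per unit = $89.63 − $50.03 = $39.60; CM ratio = $39.60 / $89.63 = 0.4418.
Break-even revenue = fixed costs × price ÷ CM = $1,380,400 × $89.63 ÷ $39.60 = $3,124,375.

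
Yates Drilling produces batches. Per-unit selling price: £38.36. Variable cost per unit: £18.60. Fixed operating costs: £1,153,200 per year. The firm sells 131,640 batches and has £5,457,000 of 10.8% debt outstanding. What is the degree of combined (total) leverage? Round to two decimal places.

3.03

Total contribution margin = 131,640 × £19.76 = £2,601,206.40.
Operating income = contribution − fixed costs = £2,601,206.40 − £1,153,200 = £1,448,006.40. Interest = £589,356.00.
DOL = £2,601,206.40 ÷ £1,448,006.40 = 1.7964; DFL = £1,448,006.40 ÷ £858,650.40 = 1.6864.
DCL = DOL × DFL = 1.7964 × 1.6864 = 3.0294.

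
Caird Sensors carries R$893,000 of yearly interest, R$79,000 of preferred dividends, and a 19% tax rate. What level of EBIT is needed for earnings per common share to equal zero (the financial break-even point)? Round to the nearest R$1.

R$990,531

Preferred dividends are paid after tax, so their pre-tax equivalent is R$79,000 ÷ (1 − 0.19) = R$97,530.86.
Financial break-even EBIT = interest + D_p ÷ (1 − t) = R$893,000 + R$97,530.86 = R$990,530.86.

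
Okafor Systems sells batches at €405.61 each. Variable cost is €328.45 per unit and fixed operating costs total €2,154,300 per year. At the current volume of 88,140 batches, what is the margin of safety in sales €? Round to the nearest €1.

€24,425,872

Each unit contributes €405.61 − €328.45 = €77.16. Break-even units = €2,154,300 ÷ €77.16 = 27,919.91; break-even revenue = 27,919.91 × €405.61 = €11,324,593.35.
Current sales = 88,140 × €405.61 = €35,750,465.40.
Margin of safety = €35,750,465.40 − €11,324,593.35 = €24,425,872.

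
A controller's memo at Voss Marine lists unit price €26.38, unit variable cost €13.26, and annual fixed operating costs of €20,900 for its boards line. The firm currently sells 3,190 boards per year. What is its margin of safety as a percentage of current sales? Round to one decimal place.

50.1%

Unit CM = price − variable cost = €26.38 − €13.26 = €13.12. Break-even units = €20,900 ÷ €13.12 = 1,592.99; break-even revenue = 1,592.99 × €26.38 = €42,023.02.
Current sales = 3,190 × €26.38 = €84,152.20.
Margin of safety = (€84,152.20 − €42,023.02) ÷ €84,152.20 = 50.1%.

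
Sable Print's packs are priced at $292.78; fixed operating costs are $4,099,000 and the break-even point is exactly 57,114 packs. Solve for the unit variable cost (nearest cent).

$221.01

At break-even, FC = Q × (P − VC), so P − VC = $4,099,000 ÷ 57,114 = $71.7687.
Hence VC = price − CM = $292.78 − $71.7687 = $221.01.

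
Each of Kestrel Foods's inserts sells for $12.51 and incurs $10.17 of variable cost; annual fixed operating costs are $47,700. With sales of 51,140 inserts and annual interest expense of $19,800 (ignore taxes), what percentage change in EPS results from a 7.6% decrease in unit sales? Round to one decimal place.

-17.4%

At 51,140 units, contribution = 51,140 × $2.34 = $119,667.60.
EBIT = $119,667.60 − $47,700 = $71,967.60.
After interest of $19,800.00, pre-tax earnings = $52,167.60.
DCL = total CM / (EBIT − I) = $119,667.60 / $52,167.60 = 2.2939.
EPS therefore changes by 2.2939 × (-7.6%) = -17.4%.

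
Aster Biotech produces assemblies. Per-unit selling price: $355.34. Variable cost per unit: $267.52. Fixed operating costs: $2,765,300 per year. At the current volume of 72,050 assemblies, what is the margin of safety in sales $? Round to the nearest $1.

Contribution margin per unit = $355.34 − $267.52 = $87.82. Break-even units = $2,765,300 ÷ $87.82 = 31,488.27; break-even revenue = 31,488.27 × $355.34 = $11,189,042.38.
Current sales = 72,050 × $355.34 = $25,602,247.00.
Margin of safety = $25,602,247.00 − $11,189,042.38 = $14,413,205.

$14,413,205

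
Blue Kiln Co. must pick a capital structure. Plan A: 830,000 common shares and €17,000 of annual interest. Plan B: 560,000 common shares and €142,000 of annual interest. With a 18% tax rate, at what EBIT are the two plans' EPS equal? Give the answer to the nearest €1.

At indifference, (EBIT − 17,000)(1 − t)/830,000 = (EBIT − 142,000)(1 − t)/560,000.
The (1 − t) factor cancels: (EBIT − 17,000) × 560,000 = (EBIT − 142,000) × 830,000.
EBIT × (830,000 − 560,000) = 142,000 × 830,000 − 17,000 × 560,000 = 108,340,000,000, so EBIT = 108,340,000,000 ÷ 270,000 = 401,259.26.

€401,259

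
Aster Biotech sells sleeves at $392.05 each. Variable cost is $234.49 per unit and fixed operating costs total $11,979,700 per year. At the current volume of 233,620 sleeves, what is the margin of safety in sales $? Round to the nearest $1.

Unit CM = price − variable cost = $392.05 − $234.49 = $157.56. Break-even units = $11,979,700 ÷ $157.56 = 76,032.62; break-even revenue = 76,032.62 × $392.05 = $29,808,589.65.
Actual sales revenue = 233,620 × $392.05 = $91,590,721.00.
Margin of safety = $91,590,721.00 − $29,808,589.65 = $61,782,131.

$61,782,131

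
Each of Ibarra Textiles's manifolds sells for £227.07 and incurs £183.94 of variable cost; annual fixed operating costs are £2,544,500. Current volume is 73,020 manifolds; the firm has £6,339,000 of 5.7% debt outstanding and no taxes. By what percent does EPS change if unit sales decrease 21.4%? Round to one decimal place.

Contribution at this volume is 73,020 × £43.13 = £3,149,352.60.
Operating income = contribution − fixed costs = £3,149,352.60 − £2,544,500 = £604,852.60.
After interest of £361,323.00, pre-tax earnings = £243,529.60.
Degree of combined leverage = contribution ÷ (EBIT − I) = £3,149,352.60 ÷ £243,529.60 = 12.9321.
EPS therefore changes by 12.9321 × (-21.4%) = -276.7%.

-276.7%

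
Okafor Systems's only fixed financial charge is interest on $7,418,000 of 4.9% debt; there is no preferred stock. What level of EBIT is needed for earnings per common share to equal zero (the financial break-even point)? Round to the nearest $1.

Annual interest = 4.9% × $7,418,000 = $363,482.00.
Without preferred stock the financial break-even is simply EBIT = interest = $363,482.00.

$363,482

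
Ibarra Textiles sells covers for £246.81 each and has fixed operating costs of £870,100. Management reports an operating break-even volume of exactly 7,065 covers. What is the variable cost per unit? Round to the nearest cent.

At break-even, FC = Q × (P − VC), so P − VC = £870,100 ÷ 7,065 = £123.1564.
Hence VC = price − CM = £246.81 − £123.1564 = £123.65.

£123.65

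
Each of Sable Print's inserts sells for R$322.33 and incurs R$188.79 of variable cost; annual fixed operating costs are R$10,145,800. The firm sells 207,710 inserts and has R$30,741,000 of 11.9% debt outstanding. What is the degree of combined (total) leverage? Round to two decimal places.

Contribution at this volume is 207,710 × R$133.54 = R$27,737,593.40.
Operating income = contribution − fixed costs = R$27,737,593.40 − R$10,145,800 = R$17,591,793.40. Interest = R$3,658,179.00, so EBIT − I = R$13,933,614.40.
DCL = contribution ÷ (EBIT − I) = R$27,737,593.40 ÷ R$13,933,614.40 = 1.9907.

1.99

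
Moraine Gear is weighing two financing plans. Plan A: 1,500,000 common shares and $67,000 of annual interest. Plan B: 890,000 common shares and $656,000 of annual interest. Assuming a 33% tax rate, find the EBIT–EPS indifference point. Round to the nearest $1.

$1,515,361

At indifference, (EBIT − 67,000)(1 − t)/1,500,000 = (EBIT − 656,000)(1 − t)/890,000.
The (1 − t) factor cancels: (EBIT − 67,000) × 890,000 = (EBIT − 656,000) × 1,500,000.
EBIT × (1,500,000 − 890,000) = 656,000 × 1,500,000 − 67,000 × 890,000 = 924,370,000,000, so EBIT = 924,370,000,000 ÷ 610,000 = 1,515,360.66.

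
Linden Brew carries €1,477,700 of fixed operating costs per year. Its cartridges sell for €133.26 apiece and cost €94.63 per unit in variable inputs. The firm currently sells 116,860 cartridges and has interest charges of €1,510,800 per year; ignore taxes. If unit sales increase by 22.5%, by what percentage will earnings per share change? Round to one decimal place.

Total contribution margin = 116,860 × €38.63 = €4,514,301.80.
Operating income = contribution − fixed costs = €4,514,301.80 − €1,477,700 = €3,036,601.80.
After interest of €1,510,800.00, pre-tax earnings = €1,525,801.80.
DCL = total CM / (EBIT − I) = €4,514,301.80 / €1,525,801.80 = 2.9586.
%ΔEPS = DCL × %ΔSales = 2.9586 × +22.5% = +66.6%.

+66.6%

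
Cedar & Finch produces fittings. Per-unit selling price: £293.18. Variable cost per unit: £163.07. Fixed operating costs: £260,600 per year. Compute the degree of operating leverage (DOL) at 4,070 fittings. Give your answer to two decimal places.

Contribution at this volume is 4,070 × £130.11 = £529,547.70.
Operating income = contribution − fixed costs = £529,547.70 − £260,600 = £268,947.70.
Degree of operating leverage = £529,547.70 / £268,947.70 = 1.9690.

1.97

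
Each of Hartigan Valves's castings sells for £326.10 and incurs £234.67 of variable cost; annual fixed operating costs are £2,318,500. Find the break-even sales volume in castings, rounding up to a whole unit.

Contribution margin per unit = £326.10 − £234.67 = £91.43.
Break-even Q = £2,318,500 / £91.43 = 25,358.20 → 25,359 castings.

25,359 castings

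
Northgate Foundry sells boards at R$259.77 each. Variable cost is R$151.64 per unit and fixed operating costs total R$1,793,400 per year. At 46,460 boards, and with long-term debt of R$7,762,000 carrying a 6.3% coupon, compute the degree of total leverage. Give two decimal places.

1.83

At 46,460 units, contribution = 46,460 × R$108.13 = R$5,023,719.80.
Operating income = contribution − fixed costs = R$5,023,719.80 − R$1,793,400 = R$3,230,319.80. Interest = R$489,006.00.
DOL = R$5,023,719.80 ÷ R$3,230,319.80 = 1.5552; DFL = R$3,230,319.80 ÷ R$2,741,313.80 = 1.1784.
DCL = DOL × DFL = 1.5552 × 1.1784 = 1.8326.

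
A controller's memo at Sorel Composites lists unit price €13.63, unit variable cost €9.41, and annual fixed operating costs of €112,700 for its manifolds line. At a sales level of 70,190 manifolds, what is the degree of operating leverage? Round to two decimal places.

1.61

At 70,190 units, contribution = 70,190 × €4.22 = €296,201.80.
EBIT = €296,201.80 − €112,700 = €183,501.80.
So DOL = total CM / EBIT = €296,201.80 / €183,501.80 = 1.6142.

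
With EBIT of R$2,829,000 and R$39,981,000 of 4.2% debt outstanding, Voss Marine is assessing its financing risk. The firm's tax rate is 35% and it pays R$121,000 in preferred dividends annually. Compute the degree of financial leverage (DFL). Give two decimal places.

2.94

Interest = R$1,679,202.00.
Pre-tax preferred-dividend burden = R$121,000 ÷ (1 − 0.35) = R$186,153.85.
DFL = EBIT ÷ [EBIT − I − D_p/(1−t)] = R$2,829,000 ÷ [R$2,829,000 − R$1,679,202.00 − R$186,153.85] = R$2,829,000 ÷ R$963,644.15 = 2.9357.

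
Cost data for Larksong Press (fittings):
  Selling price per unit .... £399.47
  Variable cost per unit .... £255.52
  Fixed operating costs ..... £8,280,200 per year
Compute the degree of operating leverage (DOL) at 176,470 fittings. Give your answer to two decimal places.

At 176,470 units, contribution = 176,470 × £143.95 = £25,402,856.50.
Subtracting fixed costs: EBIT = £25,402,856.50 − £8,280,200 = £17,122,656.50.
So DOL = total CM / EBIT = £25,402,856.50 / £17,122,656.50 = 1.4836.

1.48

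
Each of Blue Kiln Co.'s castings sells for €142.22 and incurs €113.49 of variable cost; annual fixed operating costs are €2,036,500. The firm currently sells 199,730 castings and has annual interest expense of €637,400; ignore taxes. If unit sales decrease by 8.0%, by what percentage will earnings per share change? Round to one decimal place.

-15.0%

Contribution at this volume is 199,730 × €28.73 = €5,738,242.90.
Operating income = contribution − fixed costs = €5,738,242.90 − €2,036,500 = €3,701,742.90.
After interest of €637,400.00, pre-tax earnings = €3,064,342.90.
Degree of combined leverage = contribution ÷ (EBIT − I) = €5,738,242.90 ÷ €3,064,342.90 = 1.8726.
EPS therefore changes by 1.8726 × (-8.0%) = -15.0%.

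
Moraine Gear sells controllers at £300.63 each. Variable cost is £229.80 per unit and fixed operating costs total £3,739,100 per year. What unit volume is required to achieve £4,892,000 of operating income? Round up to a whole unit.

Unit CM = price − variable cost = £300.63 − £229.80 = £70.83.
Need Q such that Q × £70.83 − £3,739,100 = £4,892,000, i.e. Q = £8,631,100 / £70.83 = 121,856.56 → 121,857.

121,857 controllers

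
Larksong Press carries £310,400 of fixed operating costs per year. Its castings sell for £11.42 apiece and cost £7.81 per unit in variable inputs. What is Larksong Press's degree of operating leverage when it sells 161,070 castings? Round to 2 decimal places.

2.15

At 161,070 units, contribution = 161,070 × £3.61 = £581,462.70.
Operating income = contribution − fixed costs = £581,462.70 − £310,400 = £271,062.70.
DOL = contribution ÷ EBIT = £581,462.70 ÷ £271,062.70 = 2.1451.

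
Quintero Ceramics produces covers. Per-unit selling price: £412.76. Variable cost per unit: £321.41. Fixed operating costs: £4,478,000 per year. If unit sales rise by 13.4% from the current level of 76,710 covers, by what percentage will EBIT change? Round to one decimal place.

+37.1%

Contribution at this volume is 76,710 × £91.35 = £7,007,458.50.
Operating income = contribution − fixed costs = £7,007,458.50 − £4,478,000 = £2,529,458.50.
So DOL = total CM / EBIT = £7,007,458.50 / £2,529,458.50 = 2.7703.
Operating income changes by 2.7703 × +13.4% = +37.1%.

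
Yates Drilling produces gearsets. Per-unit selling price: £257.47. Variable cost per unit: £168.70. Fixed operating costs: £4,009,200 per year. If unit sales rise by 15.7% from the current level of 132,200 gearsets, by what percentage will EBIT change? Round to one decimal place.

+23.8%

Contribution at this volume is 132,200 × £88.77 = £11,735,394.00.
Operating income = contribution − fixed costs = £11,735,394.00 − £4,009,200 = £7,726,194.00.
Degree of operating leverage = £11,735,394.00 / £7,726,194.00 = 1.5189.
Operating income changes by 1.5189 × +15.7% = +23.8%.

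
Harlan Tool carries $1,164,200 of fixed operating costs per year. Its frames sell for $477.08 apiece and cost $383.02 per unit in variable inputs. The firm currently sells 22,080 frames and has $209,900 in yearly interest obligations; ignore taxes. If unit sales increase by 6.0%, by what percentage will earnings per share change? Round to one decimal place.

Total contribution margin = 22,080 × $94.06 = $2,076,844.80.
Operating income = contribution − fixed costs = $2,076,844.80 − $1,164,200 = $912,644.80.
After interest of $209,900.00, pre-tax earnings = $702,744.80.
Degree of combined leverage = contribution ÷ (EBIT − I) = $2,076,844.80 ÷ $702,744.80 = 2.9553.
%ΔEPS = DCL × %ΔSales = 2.9553 × +6.0% = +17.7%.

+17.7%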